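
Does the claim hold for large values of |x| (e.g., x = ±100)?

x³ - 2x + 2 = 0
x = 100: LHS = 100³ - 2·100 + 2 = 999802; 999802 = 0 — FAILS
x = -100: LHS = (-100)³ - 2·(-100) + 2 = -999798; -999798 = 0 — FAILS

Answer: No, fails for both x = 100 and x = -100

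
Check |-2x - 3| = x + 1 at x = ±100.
x = 100: LHS = |-2·100 - 3| = |-203| = 203, RHS = 100 + 1 = 101; 203 = 101 — FAILS
x = -100: LHS = |-2·(-100) - 3| = |197| = 197, RHS = (-100) + 1 = -99; 197 = -99 — FAILS

Answer: No, fails for both x = 100 and x = -100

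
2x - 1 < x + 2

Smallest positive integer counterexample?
Testing positive integers:
x = 1: LHS = 2·1 - 1 = 1, RHS = 1 + 2 = 3; 1 < 3 — holds
x = 2: LHS = 2·2 - 1 = 3, RHS = 2 + 2 = 4; 3 < 4 — holds
x = 3: LHS = 2·3 - 1 = 5, RHS = 3 + 2 = 5; 5 < 5 — FAILS  ← smallest positive counterexample

Answer: x = 3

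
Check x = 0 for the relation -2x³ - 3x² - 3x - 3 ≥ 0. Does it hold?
x = 0: LHS = -2·0³ - 3·0² - 3·0 - 3 = -3; -3 ≥ 0 — FAILS

The relation fails at x = 0, so x = 0 is a counterexample.

Answer: No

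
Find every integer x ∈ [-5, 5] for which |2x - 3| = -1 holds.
An absolute value is never negative, so the left side is ≥ 0 for every x, while the right side is -1. Tightest case in [-5, 5] is x = 1:
x = 1: LHS = |2·1 - 3| = |-1| = 1; 1 = -1 — FAILS
Hence LHS − RHS is never 0, i.e. the two sides are never equal, so the claimed relation (=) fails for every integer in [-5, 5].

Answer: None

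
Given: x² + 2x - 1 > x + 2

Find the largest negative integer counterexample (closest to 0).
Testing negative integers from -1 downward:
x = -1: LHS = (-1)² + 2·(-1) - 1 = -2, RHS = (-1) + 2 = 1; -2 > 1 — FAILS  ← closest negative counterexample to 0

Answer: x = -1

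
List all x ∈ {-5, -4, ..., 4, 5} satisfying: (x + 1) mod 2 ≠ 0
Holds for: {-4, -2, 0, 2, 4}
Fails for: {-5, -3, -1, 1, 3, 5}

Answer: {-4, -2, 0, 2, 4}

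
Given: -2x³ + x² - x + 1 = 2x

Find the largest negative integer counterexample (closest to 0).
Testing negative integers from -1 downward:
x = -1: LHS = -2·(-1)³ + (-1)² - (-1) + 1 = 5, RHS = 2·(-1) = -2; 5 = -2 — FAILS  ← closest negative counterexample to 0

Answer: x = -1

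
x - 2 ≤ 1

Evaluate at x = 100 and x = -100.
x = 100: LHS = 100 - 2 = 98; 98 ≤ 1 — FAILS
x = -100: LHS = (-100) - 2 = -102; -102 ≤ 1 — holds

Answer: Partially: fails for x = 100, holds for x = -100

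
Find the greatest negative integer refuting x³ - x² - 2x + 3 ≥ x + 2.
Testing negative integers from -1 downward:
x = -1: LHS = (-1)³ - (-1)² - 2·(-1) + 3 = 3, RHS = (-1) + 2 = 1; 3 ≥ 1 — holds
x = -2: LHS = (-2)³ - (-2)² - 2·(-2) + 3 = -5, RHS = (-2) + 2 = 0; -5 ≥ 0 — FAILS  ← closest negative counterexample to 0

Answer: x = -2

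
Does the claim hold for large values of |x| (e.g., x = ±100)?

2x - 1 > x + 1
x = 100: LHS = 2·100 - 1 = 199, RHS = 100 + 1 = 101; 199 > 101 — holds
x = -100: LHS = 2·(-100) - 1 = -201, RHS = (-100) + 1 = -99; -201 > -99 — FAILS

Answer: Partially: holds for x = 100, fails for x = -100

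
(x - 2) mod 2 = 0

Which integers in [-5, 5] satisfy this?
Holds for: {-4, -2, 0, 2, 4}
Fails for: {-5, -3, -1, 1, 3, 5}

Answer: {-4, -2, 0, 2, 4}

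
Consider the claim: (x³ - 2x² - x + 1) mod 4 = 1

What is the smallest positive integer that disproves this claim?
Testing positive integers:
x = 1: LHS = (1³ - 2·1² - 1 + 1) mod 4 = (-1) mod 4 = 3; 3 = 1 — FAILS  ← smallest positive counterexample

Answer: x = 1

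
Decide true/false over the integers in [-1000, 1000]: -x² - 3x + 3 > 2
The claim fails at x = 1:
x = 1: LHS = -1² - 3·1 + 3 = -1; -1 > 2 — FAILS

Because a single integer refutes it, the statement is false.

Answer: False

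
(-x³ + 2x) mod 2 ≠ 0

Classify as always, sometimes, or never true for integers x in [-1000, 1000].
Holds at x = 1: LHS = (-1³ + 2·1) mod 2 = 1 mod 2 = 1; 1 ≠ 0 — holds
Fails at x = 0: LHS = (-0³ + 2·0) mod 2 = 0 mod 2 = 0; 0 ≠ 0 — FAILS
It is satisfied by some integers in the range but not all.

Answer: Sometimes true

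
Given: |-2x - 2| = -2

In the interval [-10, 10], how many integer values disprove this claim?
Counterexamples in [-10, 10]: {-10, -9, -8, -7, -6, -5, -4, -3, -2, -1, 0, 1, 2, 3, 4, 5, 6, 7, 8, 9, 10}.

Counting them gives 21 values.

Answer: 21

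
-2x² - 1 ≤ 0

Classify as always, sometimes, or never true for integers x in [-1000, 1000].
Over all integers in [-1000, 1000], LHS − RHS is largest at x = 0, where it equals -1:
x = 0: LHS = -2·0² - 1 = -1; -1 ≤ 0 — holds
At the ends of the range:
x = -1000: LHS = -2·(-1000)² - 1 = -2000001; -2000001 ≤ 0 — holds
x = 1000: LHS = -2·1000² - 1 = -2000001; -2000001 ≤ 0 — holds
Hence LHS − RHS is never positive, i.e. LHS ≤ RHS throughout, so the relation holds for every integer in [-1000, 1000].

No counterexample exists.

Answer: Always true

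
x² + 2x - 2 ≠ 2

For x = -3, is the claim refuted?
Substitute x = -3 into the relation:
x = -3: LHS = (-3)² + 2·(-3) - 2 = 1; 1 ≠ 2 — holds

The relation holds at x = -3, so it is not a counterexample.

Answer: No, x = -3 is not a counterexample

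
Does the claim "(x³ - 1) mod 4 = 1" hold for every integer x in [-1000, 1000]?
The claim fails at x = 0:
x = 0: LHS = (0³ - 1) mod 4 = (-1) mod 4 = 3; 3 = 1 — FAILS

Because a single integer refutes it, the statement is false.

Answer: False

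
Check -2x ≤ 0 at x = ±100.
x = 100: LHS = -2·100 = -200; -200 ≤ 0 — holds
x = -100: LHS = -2·(-100) = 200; 200 ≤ 0 — FAILS

Answer: Partially: holds for x = 100, fails for x = -100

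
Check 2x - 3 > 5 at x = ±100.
x = 100: LHS = 2·100 - 3 = 197; 197 > 5 — holds
x = -100: LHS = 2·(-100) - 3 = -203; -203 > 5 — FAILS

Answer: Partially: holds for x = 100, fails for x = -100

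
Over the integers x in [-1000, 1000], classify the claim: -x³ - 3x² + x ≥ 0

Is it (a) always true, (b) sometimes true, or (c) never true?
Holds at x = 0: LHS = -0³ - 3·0² + 0 = 0; 0 ≥ 0 — holds
Fails at x = 1: LHS = -1³ - 3·1² + 1 = -3; -3 ≥ 0 — FAILS
It is satisfied by some integers in the range but not all.

Answer: Sometimes true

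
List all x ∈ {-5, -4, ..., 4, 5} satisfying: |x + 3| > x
Over all integers in [-5, 5], LHS − RHS is smallest at x = 0, where it equals 3:
x = 0: LHS = |0 + 3| = |3| = 3; 3 > 0 — holds
At the ends of the range:
x = -5: LHS = |(-5) + 3| = |-2| = 2; 2 > -5 — holds
x = 5: LHS = |5 + 3| = |8| = 8; 8 > 5 — holds
Hence LHS − RHS is never zero or negative, i.e. LHS > RHS throughout, so the relation holds for every integer in [-5, 5].

Answer: All integers in [-5, 5]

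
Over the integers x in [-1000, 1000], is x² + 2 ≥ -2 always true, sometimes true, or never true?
Over all integers in [-1000, 1000], LHS − RHS is smallest at x = 0, where it equals 4:
x = 0: LHS = 0² + 2 = 2; 2 ≥ -2 — holds
At the ends of the range:
x = -1000: LHS = (-1000)² + 2 = 1000002; 1000002 ≥ -2 — holds
x = 1000: LHS = 1000² + 2 = 1000002; 1000002 ≥ -2 — holds
Hence LHS − RHS is never negative, i.e. LHS ≥ RHS throughout, so the relation holds for every integer in [-1000, 1000].

No counterexample exists.

Answer: Always true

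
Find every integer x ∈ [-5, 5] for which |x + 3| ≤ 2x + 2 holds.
Holds for: {1, 2, 3, 4, 5}
Fails for: {-5, -4, -3, -2, -1, 0}

Answer: {1, 2, 3, 4, 5}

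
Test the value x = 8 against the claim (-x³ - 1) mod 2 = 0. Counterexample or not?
Substitute x = 8 into the relation:
x = 8: LHS = (-8³ - 1) mod 2 = (-513) mod 2 = 1; 1 = 0 — FAILS

Since the claim fails at x = 8, this value is a counterexample.

Answer: Yes, x = 8 is a counterexample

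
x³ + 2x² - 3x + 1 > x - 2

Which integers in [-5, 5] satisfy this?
Holds for: {-3, -2, -1, 0, 1, 2, 3, 4, 5}
Fails for: {-5, -4}

Answer: {-3, -2, -1, 0, 1, 2, 3, 4, 5}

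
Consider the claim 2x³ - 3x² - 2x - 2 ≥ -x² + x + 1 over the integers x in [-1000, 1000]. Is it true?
The claim fails at x = 0:
x = 0: LHS = 2·0³ - 3·0² - 2·0 - 2 = -2, RHS = -0² + 0 + 1 = 1; -2 ≥ 1 — FAILS

Because a single integer refutes it, the statement is false.

Answer: False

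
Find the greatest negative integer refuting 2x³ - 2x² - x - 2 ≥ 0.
Testing negative integers from -1 downward:
x = -1: LHS = 2·(-1)³ - 2·(-1)² - (-1) - 2 = -5; -5 ≥ 0 — FAILS  ← closest negative counterexample to 0

Answer: x = -1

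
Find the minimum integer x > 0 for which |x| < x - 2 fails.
Testing positive integers:
x = 1: LHS = |1| = 1, RHS = 1 - 2 = -1; 1 < -1 — FAILS  ← smallest positive counterexample

Answer: x = 1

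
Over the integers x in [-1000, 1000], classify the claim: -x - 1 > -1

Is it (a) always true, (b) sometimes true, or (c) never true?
Holds at x = -1: LHS = -(-1) - 1 = 0; 0 > -1 — holds
Fails at x = 0: LHS = -0 - 1 = -1; -1 > -1 — FAILS
It is satisfied by some integers in the range but not all.

Answer: Sometimes true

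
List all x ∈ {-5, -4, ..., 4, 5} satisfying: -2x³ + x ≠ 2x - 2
Track d = LHS − RHS over the integers in [-5, 5]. Equality would need d = 0, but d changes sign only between consecutive integers, jumping over 0:
x = 0: LHS = -2·0³ + 0 = 0, RHS = 2·0 - 2 = -2; 0 ≠ -2 — holds  (d = 2)
x = 1: LHS = -2·1³ + 1 = -1, RHS = 2·1 - 2 = 0; -1 ≠ 0 — holds  (d = -1)
Away from these crossings d keeps a constant sign, and checking every integer in [-5, 5] confirms d ≠ 0 throughout. Hence the two sides are never equal, so the relation holds for every integer in [-5, 5].

Answer: All integers in [-5, 5]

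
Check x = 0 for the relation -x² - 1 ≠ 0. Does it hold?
x = 0: LHS = -0² - 1 = -1; -1 ≠ 0 — holds

The relation is satisfied at x = 0.

Answer: Yes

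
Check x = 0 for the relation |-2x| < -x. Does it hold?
x = 0: LHS = |-2·0| = |0| = 0, RHS = -0 = 0; 0 < 0 — FAILS

The relation fails at x = 0, so x = 0 is a counterexample.

Answer: No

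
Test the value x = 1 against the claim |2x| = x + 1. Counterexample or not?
Substitute x = 1 into the relation:
x = 1: LHS = |2·1| = |2| = 2, RHS = 1 + 1 = 2; 2 = 2 — holds

The claim holds here, so x = 1 is not a counterexample. (A counterexample exists elsewhere, e.g. x = 0.)

Answer: No, x = 1 is not a counterexample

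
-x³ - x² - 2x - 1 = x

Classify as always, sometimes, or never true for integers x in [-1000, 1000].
Track d = LHS − RHS over the integers in [-1000, 1000]. Equality would need d = 0, but d changes sign only between consecutive integers, jumping over 0:
x = -1: LHS = -(-1)³ - (-1)² - 2·(-1) - 1 = 1; 1 = -1 — FAILS  (d = 2)
x = 0: LHS = -0³ - 0² - 2·0 - 1 = -1; -1 = 0 — FAILS  (d = -1)
Away from these crossings d keeps a constant sign, and checking every integer in [-1000, 1000] confirms d ≠ 0 throughout. Hence the two sides are never equal, so the claimed relation (=) fails for every integer in [-1000, 1000].

No integer in the range satisfies it.

Answer: Never true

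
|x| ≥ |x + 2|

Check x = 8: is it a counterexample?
Substitute x = 8 into the relation:
x = 8: LHS = |8| = 8, RHS = |8 + 2| = |10| = 10; 8 ≥ 10 — FAILS

Since the claim fails at x = 8, this value is a counterexample.

Answer: Yes, x = 8 is a counterexample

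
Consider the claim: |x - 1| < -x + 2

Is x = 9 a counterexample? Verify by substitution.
Substitute x = 9 into the relation:
x = 9: LHS = |9 - 1| = |8| = 8, RHS = -9 + 2 = -7; 8 < -7 — FAILS

Since the claim fails at x = 9, this value is a counterexample.

Answer: Yes, x = 9 is a counterexample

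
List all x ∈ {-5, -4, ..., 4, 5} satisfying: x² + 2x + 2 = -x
Holds for: {-2, -1}
Fails for: {-5, -4, -3, 0, 1, 2, 3, 4, 5}

Answer: {-2, -1}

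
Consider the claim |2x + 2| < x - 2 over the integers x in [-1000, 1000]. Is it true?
The claim fails at x = 0:
x = 0: LHS = |2·0 + 2| = |2| = 2, RHS = 0 - 2 = -2; 2 < -2 — FAILS

Because a single integer refutes it, the statement is false.

Answer: False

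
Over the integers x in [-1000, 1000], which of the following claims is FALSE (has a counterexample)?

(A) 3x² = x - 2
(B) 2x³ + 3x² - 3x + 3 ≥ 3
(A) x = 0: LHS = 3·0² = 0, RHS = 0 - 2 = -2; 0 = -2 — FAILS
(B) x = -3: LHS = 2·(-3)³ + 3·(-3)² - 3·(-3) + 3 = -15; -15 ≥ 3 — FAILS

Answer: Both A and B are false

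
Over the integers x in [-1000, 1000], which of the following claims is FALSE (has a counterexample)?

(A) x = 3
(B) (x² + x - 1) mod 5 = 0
(A) x = 0: 0 = 3 — FAILS
(B) x = 0: LHS = (0² + 0 - 1) mod 5 = (-1) mod 5 = 4; 4 = 0 — FAILS

Answer: Both A and B are false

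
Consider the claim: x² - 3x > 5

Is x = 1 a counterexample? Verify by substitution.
Substitute x = 1 into the relation:
x = 1: LHS = 1² - 3·1 = -2; -2 > 5 — FAILS

Since the claim fails at x = 1, this value is a counterexample.

Answer: Yes, x = 1 is a counterexample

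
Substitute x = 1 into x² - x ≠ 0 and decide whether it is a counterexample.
Substitute x = 1 into the relation:
x = 1: LHS = 1² - 1 = 0; 0 ≠ 0 — FAILS

Since the claim fails at x = 1, this value is a counterexample.

Answer: Yes, x = 1 is a counterexample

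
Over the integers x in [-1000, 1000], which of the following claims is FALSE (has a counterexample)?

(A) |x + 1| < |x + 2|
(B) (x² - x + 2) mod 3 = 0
(A) x = -2: LHS = |(-2) + 1| = |-1| = 1, RHS = |(-2) + 2| = |0| = 0; 1 < 0 — FAILS
(B) x = 0: LHS = (0² - 0 + 2) mod 3 = 2 mod 3 = 2; 2 = 0 — FAILS

Answer: Both A and B are false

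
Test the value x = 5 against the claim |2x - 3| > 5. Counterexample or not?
Substitute x = 5 into the relation:
x = 5: LHS = |2·5 - 3| = |7| = 7; 7 > 5 — holds

The claim holds here, so x = 5 is not a counterexample. (A counterexample exists elsewhere, e.g. x = 0.)

Answer: No, x = 5 is not a counterexample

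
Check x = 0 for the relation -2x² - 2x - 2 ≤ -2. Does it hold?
x = 0: LHS = -2·0² - 2·0 - 2 = -2; -2 ≤ -2 — holds

The relation is satisfied at x = 0.

Answer: Yes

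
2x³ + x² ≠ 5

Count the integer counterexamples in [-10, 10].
Track d = LHS − RHS over the integers in [-10, 10]. Equality would need d = 0, but d changes sign only between consecutive integers, jumping over 0:
x = 1: LHS = 2·1³ + 1² = 3; 3 ≠ 5 — holds  (d = -2)
x = 2: LHS = 2·2³ + 2² = 20; 20 ≠ 5 — holds  (d = 15)
Away from these crossings d keeps a constant sign, and checking every integer in [-10, 10] confirms d ≠ 0 throughout. Hence the two sides are never equal, so the relation holds for every integer in [-10, 10].

No counterexample appears in that range.

Answer: 0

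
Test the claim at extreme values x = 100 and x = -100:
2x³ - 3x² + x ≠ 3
x = 100: LHS = 2·100³ - 3·100² + 100 = 1970100; 1970100 ≠ 3 — holds
x = -100: LHS = 2·(-100)³ - 3·(-100)² + (-100) = -2030100; -2030100 ≠ 3 — holds

Answer: Yes, holds for both x = 100 and x = -100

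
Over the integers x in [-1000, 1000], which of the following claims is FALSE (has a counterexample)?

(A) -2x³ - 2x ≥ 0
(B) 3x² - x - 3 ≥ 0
(A) x = 1: LHS = -2·1³ - 2·1 = -4; -4 ≥ 0 — FAILS
(B) x = 0: LHS = 3·0² - 0 - 3 = -3; -3 ≥ 0 — FAILS

Answer: Both A and B are false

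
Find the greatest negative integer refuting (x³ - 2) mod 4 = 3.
Testing negative integers from -1 downward:
x = -1: LHS = ((-1)³ - 2) mod 4 = (-3) mod 4 = 1; 1 = 3 — FAILS  ← closest negative counterexample to 0

Answer: x = -1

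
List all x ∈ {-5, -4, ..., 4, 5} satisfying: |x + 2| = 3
Holds for: {-5, 1}
Fails for: {-4, -3, -2, -1, 0, 2, 3, 4, 5}

Answer: {-5, 1}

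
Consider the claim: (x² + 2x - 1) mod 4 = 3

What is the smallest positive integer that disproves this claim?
Testing positive integers:
x = 1: LHS = (1² + 2·1 - 1) mod 4 = 2 mod 4 = 2; 2 = 3 — FAILS  ← smallest positive counterexample

Answer: x = 1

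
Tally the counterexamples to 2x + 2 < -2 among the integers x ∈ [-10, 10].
Counterexamples in [-10, 10]: {-2, -1, 0, 1, 2, 3, 4, 5, 6, 7, 8, 9, 10}.

Counting them gives 13 values.

Answer: 13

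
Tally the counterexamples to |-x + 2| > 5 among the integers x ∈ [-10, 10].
Counterexamples in [-10, 10]: {-3, -2, -1, 0, 1, 2, 3, 4, 5, 6, 7}.

Counting them gives 11 values.

Answer: 11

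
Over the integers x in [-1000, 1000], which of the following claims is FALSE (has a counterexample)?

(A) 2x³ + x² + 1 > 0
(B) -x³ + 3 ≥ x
(A) x = -1: LHS = 2·(-1)³ + (-1)² + 1 = 0; 0 > 0 — FAILS
(B) x = 2: LHS = -2³ + 3 = -5; -5 ≥ 2 — FAILS

Answer: Both A and B are false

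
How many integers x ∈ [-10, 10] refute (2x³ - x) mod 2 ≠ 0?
Counterexamples in [-10, 10]: {-10, -8, -6, -4, -2, 0, 2, 4, 6, 8, 10}.

Counting them gives 11 values.

Answer: 11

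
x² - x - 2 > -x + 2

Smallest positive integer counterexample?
Testing positive integers:
x = 1: LHS = 1² - 1 - 2 = -2, RHS = -1 + 2 = 1; -2 > 1 — FAILS  ← smallest positive counterexample

Answer: x = 1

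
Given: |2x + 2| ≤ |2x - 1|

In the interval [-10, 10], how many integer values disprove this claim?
Counterexamples in [-10, 10]: {0, 1, 2, 3, 4, 5, 6, 7, 8, 9, 10}.

Counting them gives 11 values.

Answer: 11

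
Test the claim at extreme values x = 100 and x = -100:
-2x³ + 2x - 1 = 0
x = 100: LHS = -2·100³ + 2·100 - 1 = -1999801; -1999801 = 0 — FAILS
x = -100: LHS = -2·(-100)³ + 2·(-100) - 1 = 1999799; 1999799 = 0 — FAILS

Answer: No, fails for both x = 100 and x = -100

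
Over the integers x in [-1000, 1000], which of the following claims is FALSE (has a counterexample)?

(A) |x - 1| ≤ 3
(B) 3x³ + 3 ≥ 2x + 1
(A) x = -3: LHS = |(-3) - 1| = |-4| = 4; 4 ≤ 3 — FAILS
(B) x = -2: LHS = 3·(-2)³ + 3 = -21, RHS = 2·(-2) + 1 = -3; -21 ≥ -3 — FAILS

Answer: Both A and B are false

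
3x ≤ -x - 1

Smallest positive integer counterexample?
Testing positive integers:
x = 1: LHS = 3·1 = 3, RHS = -1 - 1 = -2; 3 ≤ -2 — FAILS  ← smallest positive counterexample

Answer: x = 1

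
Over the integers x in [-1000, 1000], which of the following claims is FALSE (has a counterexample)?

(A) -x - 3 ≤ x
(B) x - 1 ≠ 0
(A) x = -2: LHS = -(-2) - 3 = -1; -1 ≤ -2 — FAILS
(B) x = 1: LHS = 1 - 1 = 0; 0 ≠ 0 — FAILS

Answer: Both A and B are false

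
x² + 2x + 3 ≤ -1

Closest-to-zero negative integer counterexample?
Testing negative integers from -1 downward:
x = -1: LHS = (-1)² + 2·(-1) + 3 = 2; 2 ≤ -1 — FAILS  ← closest negative counterexample to 0

Answer: x = -1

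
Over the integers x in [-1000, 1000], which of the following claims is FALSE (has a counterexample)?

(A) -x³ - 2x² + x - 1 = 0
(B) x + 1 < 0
(A) x = 0: LHS = -0³ - 2·0² + 0 - 1 = -1; -1 = 0 — FAILS
(B) x = 0: LHS = 0 + 1 = 1; 1 < 0 — FAILS

Answer: Both A and B are false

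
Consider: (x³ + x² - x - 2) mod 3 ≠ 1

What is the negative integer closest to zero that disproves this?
Testing negative integers from -1 downward:
x = -1: LHS = ((-1)³ + (-1)² - (-1) - 2) mod 3 = (-1) mod 3 = 2; 2 ≠ 1 — holds
x = -2: LHS = ((-2)³ + (-2)² - (-2) - 2) mod 3 = (-4) mod 3 = 2; 2 ≠ 1 — holds
x = -3: LHS = ((-3)³ + (-3)² - (-3) - 2) mod 3 = (-17) mod 3 = 1; 1 ≠ 1 — FAILS  ← closest negative counterexample to 0

Answer: x = -3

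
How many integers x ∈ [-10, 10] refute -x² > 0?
Counterexamples in [-10, 10]: {-10, -9, -8, -7, -6, -5, -4, -3, -2, -1, 0, 1, 2, 3, 4, 5, 6, 7, 8, 9, 10}.

Counting them gives 21 values.

Answer: 21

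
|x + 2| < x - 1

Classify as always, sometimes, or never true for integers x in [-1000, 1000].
Over all integers in [-1000, 1000], LHS − RHS is smallest at x = 0, where it equals 3:
x = 0: LHS = |0 + 2| = |2| = 2, RHS = 0 - 1 = -1; 2 < -1 — FAILS
At the ends of the range:
x = -1000: LHS = |(-1000) + 2| = |-998| = 998, RHS = (-1000) - 1 = -1001; 998 < -1001 — FAILS
x = 1000: LHS = |1000 + 2| = |1002| = 1002, RHS = 1000 - 1 = 999; 1002 < 999 — FAILS
Hence LHS − RHS is never negative, i.e. LHS ≥ RHS throughout, so the claimed relation (<) fails for every integer in [-1000, 1000].

No integer in the range satisfies it.

Answer: Never true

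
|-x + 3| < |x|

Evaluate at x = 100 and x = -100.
x = 100: LHS = |-100 + 3| = |-97| = 97, RHS = |100| = 100; 97 < 100 — holds
x = -100: LHS = |-(-100) + 3| = |103| = 103, RHS = |-100| = 100; 103 < 100 — FAILS

Answer: Partially: holds for x = 100, fails for x = -100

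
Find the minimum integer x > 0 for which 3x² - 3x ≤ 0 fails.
Testing positive integers:
x = 1: LHS = 3·1² - 3·1 = 0; 0 ≤ 0 — holds
x = 2: LHS = 3·2² - 3·2 = 6; 6 ≤ 0 — FAILS  ← smallest positive counterexample

Answer: x = 2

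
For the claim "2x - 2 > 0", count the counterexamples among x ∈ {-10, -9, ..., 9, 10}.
Counterexamples in [-10, 10]: {-10, -9, -8, -7, -6, -5, -4, -3, -2, -1, 0, 1}.

Counting them gives 12 values.

Answer: 12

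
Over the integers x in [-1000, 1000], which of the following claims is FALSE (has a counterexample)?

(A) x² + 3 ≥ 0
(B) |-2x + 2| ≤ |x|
(A) Over all integers in [-1000, 1000], LHS − RHS is smallest at x = 0, where it equals 3:
x = 0: LHS = 0² + 3 = 3; 3 ≥ 0 — holds
At the ends of the range:
x = -1000: LHS = (-1000)² + 3 = 1000003; 1000003 ≥ 0 — holds
x = 1000: LHS = 1000² + 3 = 1000003; 1000003 ≥ 0 — holds
Hence LHS − RHS is never negative, i.e. LHS ≥ RHS throughout, so the relation holds for every integer in [-1000, 1000].

(B) x = 0: LHS = |-2·0 + 2| = |2| = 2, RHS = |0| = 0; 2 ≤ 0 — FAILS

Only (B) has a counterexample.

Answer: B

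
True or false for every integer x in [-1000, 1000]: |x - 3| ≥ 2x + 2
The claim fails at x = 1:
x = 1: LHS = |1 - 3| = |-2| = 2, RHS = 2·1 + 2 = 4; 2 ≥ 4 — FAILS

Because a single integer refutes it, the statement is false.

Answer: False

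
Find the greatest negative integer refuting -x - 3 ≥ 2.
Testing negative integers from -1 downward:
x = -1: LHS = -(-1) - 3 = -2; -2 ≥ 2 — FAILS  ← closest negative counterexample to 0

Answer: x = -1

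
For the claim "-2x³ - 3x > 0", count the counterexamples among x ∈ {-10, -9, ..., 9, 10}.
Counterexamples in [-10, 10]: {0, 1, 2, 3, 4, 5, 6, 7, 8, 9, 10}.

Counting them gives 11 values.

Answer: 11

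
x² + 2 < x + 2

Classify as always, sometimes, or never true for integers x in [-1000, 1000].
Over all integers in [-1000, 1000], LHS − RHS is smallest at x = 0, where it equals 0:
x = 0: LHS = 0² + 2 = 2, RHS = 0 + 2 = 2; 2 < 2 — FAILS
At the ends of the range:
x = -1000: LHS = (-1000)² + 2 = 1000002, RHS = (-1000) + 2 = -998; 1000002 < -998 — FAILS
x = 1000: LHS = 1000² + 2 = 1000002, RHS = 1000 + 2 = 1002; 1000002 < 1002 — FAILS
Hence LHS − RHS is never negative, i.e. LHS ≥ RHS throughout, so the claimed relation (<) fails for every integer in [-1000, 1000].

No integer in the range satisfies it.

Answer: Never true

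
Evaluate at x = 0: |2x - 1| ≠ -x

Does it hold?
x = 0: LHS = |2·0 - 1| = |-1| = 1, RHS = -0 = 0; 1 ≠ 0 — holds

The relation is satisfied at x = 0.

Answer: Yes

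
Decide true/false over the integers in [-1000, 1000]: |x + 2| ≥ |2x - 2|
The claim fails at x = -1:
x = -1: LHS = |(-1) + 2| = |1| = 1, RHS = |2·(-1) - 2| = |-4| = 4; 1 ≥ 4 — FAILS

Because a single integer refutes it, the statement is false.

Answer: False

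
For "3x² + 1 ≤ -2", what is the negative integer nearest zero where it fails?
Testing negative integers from -1 downward:
x = -1: LHS = 3·(-1)² + 1 = 4; 4 ≤ -2 — FAILS  ← closest negative counterexample to 0

Answer: x = -1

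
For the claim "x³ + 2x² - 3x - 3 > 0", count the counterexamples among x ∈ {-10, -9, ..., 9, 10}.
Counterexamples in [-10, 10]: {-10, -9, -8, -7, -6, -5, -4, -3, 0, 1}.

Counting them gives 10 values.

Answer: 10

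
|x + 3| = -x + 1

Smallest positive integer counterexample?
Testing positive integers:
x = 1: LHS = |1 + 3| = |4| = 4, RHS = -1 + 1 = 0; 4 = 0 — FAILS  ← smallest positive counterexample

Answer: x = 1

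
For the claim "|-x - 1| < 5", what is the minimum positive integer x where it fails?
Testing positive integers:
x = 1: LHS = |-1 - 1| = |-2| = 2; 2 < 5 — holds
x = 2: LHS = |-2 - 1| = |-3| = 3; 3 < 5 — holds
x = 3: LHS = |-3 - 1| = |-4| = 4; 4 < 5 — holds
x = 4: LHS = |-4 - 1| = |-5| = 5; 5 < 5 — FAILS  ← smallest positive counterexample

Answer: x = 4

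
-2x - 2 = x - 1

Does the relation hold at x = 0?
x = 0: LHS = -2·0 - 2 = -2, RHS = 0 - 1 = -1; -2 = -1 — FAILS

The relation fails at x = 0, so x = 0 is a counterexample.

Answer: No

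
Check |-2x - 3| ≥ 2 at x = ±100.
x = 100: LHS = |-2·100 - 3| = |-203| = 203; 203 ≥ 2 — holds
x = -100: LHS = |-2·(-100) - 3| = |197| = 197; 197 ≥ 2 — holds

Answer: Yes, holds for both x = 100 and x = -100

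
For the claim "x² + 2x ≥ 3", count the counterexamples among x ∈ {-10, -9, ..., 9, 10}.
Counterexamples in [-10, 10]: {-2, -1, 0}.

Counting them gives 3 values.

Answer: 3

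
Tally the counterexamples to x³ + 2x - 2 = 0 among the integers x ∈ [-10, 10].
Counterexamples in [-10, 10]: {-10, -9, -8, -7, -6, -5, -4, -3, -2, -1, 0, 1, 2, 3, 4, 5, 6, 7, 8, 9, 10}.

Counting them gives 21 values.

Answer: 21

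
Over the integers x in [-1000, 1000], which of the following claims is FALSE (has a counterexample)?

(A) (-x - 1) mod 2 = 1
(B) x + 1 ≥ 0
(A) x = 1: LHS = (-1 - 1) mod 2 = (-2) mod 2 = 0; 0 = 1 — FAILS
(B) x = -2: LHS = (-2) + 1 = -1; -1 ≥ 0 — FAILS

Answer: Both A and B are false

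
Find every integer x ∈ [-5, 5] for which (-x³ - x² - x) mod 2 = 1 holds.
Holds for: {-5, -3, -1, 1, 3, 5}
Fails for: {-4, -2, 0, 2, 4}

Answer: {-5, -3, -1, 1, 3, 5}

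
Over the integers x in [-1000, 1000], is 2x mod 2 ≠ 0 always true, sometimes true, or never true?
For a polynomial with integer coefficients, its value mod 2 depends only on x mod 2, so it suffices to check one representative of each residue class, x = 0, 1:
x = 0: LHS = (2·0) mod 2 = 0 mod 2 = 0; 0 ≠ 0 — FAILS
x = 1: LHS = (2·1) mod 2 = 2 mod 2 = 0; 0 ≠ 0 — FAILS
The relation fails in every residue class, so the claimed relation (≠) fails for every integer in [-1000, 1000].

No integer in the range satisfies it.

Answer: Never true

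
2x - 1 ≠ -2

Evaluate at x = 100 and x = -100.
x = 100: LHS = 2·100 - 1 = 199; 199 ≠ -2 — holds
x = -100: LHS = 2·(-100) - 1 = -201; -201 ≠ -2 — holds

Answer: Yes, holds for both x = 100 and x = -100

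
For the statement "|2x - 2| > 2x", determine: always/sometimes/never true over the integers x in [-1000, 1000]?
Holds at x = 0: LHS = |2·0 - 2| = |-2| = 2, RHS = 2·0 = 0; 2 > 0 — holds
Fails at x = 1: LHS = |2·1 - 2| = |0| = 0, RHS = 2·1 = 2; 0 > 2 — FAILS
It is satisfied by some integers in the range but not all.

Answer: Sometimes true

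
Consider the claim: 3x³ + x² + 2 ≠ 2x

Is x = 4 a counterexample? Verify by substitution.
Substitute x = 4 into the relation:
x = 4: LHS = 3·4³ + 4² + 2 = 210, RHS = 2·4 = 8; 210 ≠ 8 — holds

The relation holds at x = 4, so it is not a counterexample.

Answer: No, x = 4 is not a counterexample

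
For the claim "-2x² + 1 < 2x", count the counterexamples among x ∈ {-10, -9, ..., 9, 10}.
Counterexamples in [-10, 10]: {-1, 0}.

Counting them gives 2 values.

Answer: 2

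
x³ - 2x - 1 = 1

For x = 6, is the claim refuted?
Substitute x = 6 into the relation:
x = 6: LHS = 6³ - 2·6 - 1 = 203; 203 = 1 — FAILS

Since the claim fails at x = 6, this value is a counterexample.

Answer: Yes, x = 6 is a counterexample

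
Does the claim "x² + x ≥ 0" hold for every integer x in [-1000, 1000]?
Over all integers in [-1000, 1000], LHS − RHS is smallest at x = 0, where it equals 0:
x = 0: LHS = 0² + 0 = 0; 0 ≥ 0 — holds
At the ends of the range:
x = -1000: LHS = (-1000)² + (-1000) = 999000; 999000 ≥ 0 — holds
x = 1000: LHS = 1000² + 1000 = 1001000; 1001000 ≥ 0 — holds
Hence LHS − RHS is never negative, i.e. LHS ≥ RHS throughout, so the relation holds for every integer in [-1000, 1000].

No counterexample exists.

Answer: True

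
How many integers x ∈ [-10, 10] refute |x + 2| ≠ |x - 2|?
Counterexamples in [-10, 10]: {0}.

Counting them gives 1 values.

Answer: 1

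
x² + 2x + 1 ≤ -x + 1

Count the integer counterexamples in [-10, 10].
Counterexamples in [-10, 10]: {-10, -9, -8, -7, -6, -5, -4, 1, 2, 3, 4, 5, 6, 7, 8, 9, 10}.

Counting them gives 17 values.

Answer: 17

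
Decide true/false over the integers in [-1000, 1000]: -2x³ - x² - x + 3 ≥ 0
The claim fails at x = 1:
x = 1: LHS = -2·1³ - 1² - 1 + 3 = -1; -1 ≥ 0 — FAILS

Because a single integer refutes it, the statement is false.

Answer: False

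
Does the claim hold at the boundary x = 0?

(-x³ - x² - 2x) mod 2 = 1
x = 0: LHS = (-0³ - 0² - 2·0) mod 2 = 0 mod 2 = 0; 0 = 1 — FAILS

The relation fails at x = 0, so x = 0 is a counterexample.

Answer: No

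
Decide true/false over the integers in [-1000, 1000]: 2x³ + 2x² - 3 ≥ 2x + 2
The claim fails at x = 0:
x = 0: LHS = 2·0³ + 2·0² - 3 = -3, RHS = 2·0 + 2 = 2; -3 ≥ 2 — FAILS

Because a single integer refutes it, the statement is false.

Answer: False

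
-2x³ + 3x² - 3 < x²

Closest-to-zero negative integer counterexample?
Testing negative integers from -1 downward:
x = -1: LHS = -2·(-1)³ + 3·(-1)² - 3 = 2, RHS = (-1)² = 1; 2 < 1 — FAILS  ← closest negative counterexample to 0

Answer: x = -1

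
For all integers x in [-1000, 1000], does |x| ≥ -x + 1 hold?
The claim fails at x = 0:
x = 0: LHS = |0| = 0, RHS = -0 + 1 = 1; 0 ≥ 1 — FAILS

Because a single integer refutes it, the statement is false.

Answer: False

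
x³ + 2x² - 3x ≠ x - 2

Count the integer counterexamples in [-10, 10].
Track d = LHS − RHS over the integers in [-10, 10]. Equality would need d = 0, but d changes sign only between consecutive integers, jumping over 0:
x = -4: LHS = (-4)³ + 2·(-4)² - 3·(-4) = -20, RHS = (-4) - 2 = -6; -20 ≠ -6 — holds  (d = -14)
x = -3: LHS = (-3)³ + 2·(-3)² - 3·(-3) = 0, RHS = (-3) - 2 = -5; 0 ≠ -5 — holds  (d = 5)
Away from these crossings d keeps a constant sign, and checking every integer in [-10, 10] confirms d ≠ 0 throughout. Hence the two sides are never equal, so the relation holds for every integer in [-10, 10].

No counterexample appears in that range.

Answer: 0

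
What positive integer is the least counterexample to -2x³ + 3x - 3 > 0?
Testing positive integers:
x = 1: LHS = -2·1³ + 3·1 - 3 = -2; -2 > 0 — FAILS  ← smallest positive counterexample

Answer: x = 1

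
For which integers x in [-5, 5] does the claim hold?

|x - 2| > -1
An absolute value is never negative, so the left side is ≥ 0 for every x, while the right side is -1. Tightest case in [-5, 5] is x = 2:
x = 2: LHS = |2 - 2| = |0| = 0; 0 > -1 — holds
Hence LHS − RHS is never zero or negative, i.e. LHS > RHS throughout, so the relation holds for every integer in [-5, 5].

Answer: All integers in [-5, 5]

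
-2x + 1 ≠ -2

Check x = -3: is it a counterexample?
Substitute x = -3 into the relation:
x = -3: LHS = -2·(-3) + 1 = 7; 7 ≠ -2 — holds

The relation holds at x = -3, so it is not a counterexample.

Answer: No, x = -3 is not a counterexample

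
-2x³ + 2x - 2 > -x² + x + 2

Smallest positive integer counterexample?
Testing positive integers:
x = 1: LHS = -2·1³ + 2·1 - 2 = -2, RHS = -1² + 1 + 2 = 2; -2 > 2 — FAILS  ← smallest positive counterexample

Answer: x = 1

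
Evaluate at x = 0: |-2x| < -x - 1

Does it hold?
x = 0: LHS = |-2·0| = |0| = 0, RHS = -0 - 1 = -1; 0 < -1 — FAILS

The relation fails at x = 0, so x = 0 is a counterexample.

Answer: No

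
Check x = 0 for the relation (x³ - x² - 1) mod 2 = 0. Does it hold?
x = 0: LHS = (0³ - 0² - 1) mod 2 = (-1) mod 2 = 1; 1 = 0 — FAILS

The relation fails at x = 0, so x = 0 is a counterexample.

Answer: No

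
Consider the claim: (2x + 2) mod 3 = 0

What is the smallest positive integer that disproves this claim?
Testing positive integers:
x = 1: LHS = (2·1 + 2) mod 3 = 4 mod 3 = 1; 1 = 0 — FAILS  ← smallest positive counterexample

Answer: x = 1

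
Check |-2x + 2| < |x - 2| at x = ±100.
x = 100: LHS = |-2·100 + 2| = |-198| = 198, RHS = |100 - 2| = |98| = 98; 198 < 98 — FAILS
x = -100: LHS = |-2·(-100) + 2| = |202| = 202, RHS = |(-100) - 2| = |-102| = 102; 202 < 102 — FAILS

Answer: No, fails for both x = 100 and x = -100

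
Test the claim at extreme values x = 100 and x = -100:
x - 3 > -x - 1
x = 100: LHS = 100 - 3 = 97, RHS = -100 - 1 = -101; 97 > -101 — holds
x = -100: LHS = (-100) - 3 = -103, RHS = -(-100) - 1 = 99; -103 > 99 — FAILS

Answer: Partially: holds for x = 100, fails for x = -100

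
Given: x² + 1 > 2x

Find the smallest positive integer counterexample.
Testing positive integers:
x = 1: LHS = 1² + 1 = 2, RHS = 2·1 = 2; 2 > 2 — FAILS  ← smallest positive counterexample

Answer: x = 1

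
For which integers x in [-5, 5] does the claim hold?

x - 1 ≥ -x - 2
Holds for: {0, 1, 2, 3, 4, 5}
Fails for: {-5, -4, -3, -2, -1}

Answer: {0, 1, 2, 3, 4, 5}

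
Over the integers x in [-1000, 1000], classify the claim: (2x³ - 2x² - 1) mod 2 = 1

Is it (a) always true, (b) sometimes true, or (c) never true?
For a polynomial with integer coefficients, its value mod 2 depends only on x mod 2, so it suffices to check one representative of each residue class, x = 0, 1:
x = 0: LHS = (2·0³ - 2·0² - 1) mod 2 = (-1) mod 2 = 1; 1 = 1 — holds
x = 1: LHS = (2·1³ - 2·1² - 1) mod 2 = (-1) mod 2 = 1; 1 = 1 — holds
The relation holds in every residue class, so the relation holds for every integer in [-1000, 1000].

No counterexample exists.

Answer: Always true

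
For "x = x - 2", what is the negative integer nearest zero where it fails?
Testing negative integers from -1 downward:
x = -1: RHS = (-1) - 2 = -3; -1 = -3 — FAILS  ← closest negative counterexample to 0

Answer: x = -1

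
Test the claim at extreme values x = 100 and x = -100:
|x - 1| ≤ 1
x = 100: LHS = |100 - 1| = |99| = 99; 99 ≤ 1 — FAILS
x = -100: LHS = |(-100) - 1| = |-101| = 101; 101 ≤ 1 — FAILS

Answer: No, fails for both x = 100 and x = -100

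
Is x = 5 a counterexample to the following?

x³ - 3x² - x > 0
Substitute x = 5 into the relation:
x = 5: LHS = 5³ - 3·5² - 5 = 45; 45 > 0 — holds

The claim holds here, so x = 5 is not a counterexample. (A counterexample exists elsewhere, e.g. x = 0.)

Answer: No, x = 5 is not a counterexample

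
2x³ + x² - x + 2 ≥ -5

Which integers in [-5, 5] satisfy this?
Holds for: {-1, 0, 1, 2, 3, 4, 5}
Fails for: {-5, -4, -3, -2}

Answer: {-1, 0, 1, 2, 3, 4, 5}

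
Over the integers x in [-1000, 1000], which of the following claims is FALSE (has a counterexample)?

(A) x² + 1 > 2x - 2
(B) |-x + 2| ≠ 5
(A) Over all integers in [-1000, 1000], LHS − RHS is smallest at x = 1, where it equals 2:
x = 1: LHS = 1² + 1 = 2, RHS = 2·1 - 2 = 0; 2 > 0 — holds
At the ends of the range:
x = -1000: LHS = (-1000)² + 1 = 1000001, RHS = 2·(-1000) - 2 = -2002; 1000001 > -2002 — holds
x = 1000: LHS = 1000² + 1 = 1000001, RHS = 2·1000 - 2 = 1998; 1000001 > 1998 — holds
Hence LHS − RHS is never zero or negative, i.e. LHS > RHS throughout, so the relation holds for every integer in [-1000, 1000].

(B) x = -3: LHS = |-(-3) + 2| = |5| = 5; 5 ≠ 5 — FAILS

Only (B) has a counterexample.

Answer: B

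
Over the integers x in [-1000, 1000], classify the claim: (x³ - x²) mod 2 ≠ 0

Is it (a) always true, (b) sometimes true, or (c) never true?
For a polynomial with integer coefficients, its value mod 2 depends only on x mod 2, so it suffices to check one representative of each residue class, x = 0, 1:
x = 0: LHS = (0³ - 0²) mod 2 = 0 mod 2 = 0; 0 ≠ 0 — FAILS
x = 1: LHS = (1³ - 1²) mod 2 = 0 mod 2 = 0; 0 ≠ 0 — FAILS
The relation fails in every residue class, so the claimed relation (≠) fails for every integer in [-1000, 1000].

No integer in the range satisfies it.

Answer: Never true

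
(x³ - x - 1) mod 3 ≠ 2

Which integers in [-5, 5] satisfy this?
For a polynomial with integer coefficients, its value mod 3 depends only on x mod 3, so it suffices to check one representative of each residue class, x = 0, 1, 2:
x = 0: LHS = (0³ - 0 - 1) mod 3 = (-1) mod 3 = 2; 2 ≠ 2 — FAILS
x = 1: LHS = (1³ - 1 - 1) mod 3 = (-1) mod 3 = 2; 2 ≠ 2 — FAILS
x = 2: LHS = (2³ - 2 - 1) mod 3 = 5 mod 3 = 2; 2 ≠ 2 — FAILS
The relation fails in every residue class, so the claimed relation (≠) fails for every integer in [-5, 5].

Answer: None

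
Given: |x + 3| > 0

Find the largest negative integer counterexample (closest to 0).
Testing negative integers from -1 downward:
x = -1: LHS = |(-1) + 3| = |2| = 2; 2 > 0 — holds
x = -2: LHS = |(-2) + 3| = |1| = 1; 1 > 0 — holds
x = -3: LHS = |(-3) + 3| = |0| = 0; 0 > 0 — FAILS  ← closest negative counterexample to 0

Answer: x = -3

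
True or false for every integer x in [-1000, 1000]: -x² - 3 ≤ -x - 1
Over all integers in [-1000, 1000], LHS − RHS is largest at x = 0, where it equals -2:
x = 0: LHS = -0² - 3 = -3, RHS = -0 - 1 = -1; -3 ≤ -1 — holds
At the ends of the range:
x = -1000: LHS = -(-1000)² - 3 = -1000003, RHS = -(-1000) - 1 = 999; -1000003 ≤ 999 — holds
x = 1000: LHS = -1000² - 3 = -1000003, RHS = -1000 - 1 = -1001; -1000003 ≤ -1001 — holds
Hence LHS − RHS is never positive, i.e. LHS ≤ RHS throughout, so the relation holds for every integer in [-1000, 1000].

No counterexample exists.

Answer: True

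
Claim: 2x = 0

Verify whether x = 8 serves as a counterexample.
Substitute x = 8 into the relation:
x = 8: LHS = 2·8 = 16; 16 = 0 — FAILS

Since the claim fails at x = 8, this value is a counterexample.

Answer: Yes, x = 8 is a counterexample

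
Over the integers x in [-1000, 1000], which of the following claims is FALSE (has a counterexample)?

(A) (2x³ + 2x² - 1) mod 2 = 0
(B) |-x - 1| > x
(A) x = 0: LHS = (2·0³ + 2·0² - 1) mod 2 = (-1) mod 2 = 1; 1 = 0 — FAILS

(B) Over all integers in [-1000, 1000], LHS − RHS is smallest at x = 0, where it equals 1:
x = 0: LHS = |-0 - 1| = |-1| = 1; 1 > 0 — holds
At the ends of the range:
x = -1000: LHS = |-(-1000) - 1| = |999| = 999; 999 > -1000 — holds
x = 1000: LHS = |-1000 - 1| = |-1001| = 1001; 1001 > 1000 — holds
Hence LHS − RHS is never zero or negative, i.e. LHS > RHS throughout, so the relation holds for every integer in [-1000, 1000].

Only (A) has a counterexample.

Answer: A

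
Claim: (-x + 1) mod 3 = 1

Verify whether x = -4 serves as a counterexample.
Substitute x = -4 into the relation:
x = -4: LHS = (-(-4) + 1) mod 3 = 5 mod 3 = 2; 2 = 1 — FAILS

Since the claim fails at x = -4, this value is a counterexample.

Answer: Yes, x = -4 is a counterexample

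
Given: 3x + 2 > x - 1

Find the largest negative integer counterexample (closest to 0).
Testing negative integers from -1 downward:
x = -1: LHS = 3·(-1) + 2 = -1, RHS = (-1) - 1 = -2; -1 > -2 — holds
x = -2: LHS = 3·(-2) + 2 = -4, RHS = (-2) - 1 = -3; -4 > -3 — FAILS  ← closest negative counterexample to 0

Answer: x = -2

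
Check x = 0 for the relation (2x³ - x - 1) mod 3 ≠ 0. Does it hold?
x = 0: LHS = (2·0³ - 0 - 1) mod 3 = (-1) mod 3 = 2; 2 ≠ 0 — holds

The relation is satisfied at x = 0.

Answer: Yes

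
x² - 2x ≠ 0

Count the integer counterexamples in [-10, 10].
Counterexamples in [-10, 10]: {0, 2}.

Counting them gives 2 values.

Answer: 2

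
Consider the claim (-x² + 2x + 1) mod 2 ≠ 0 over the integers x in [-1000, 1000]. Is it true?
The claim fails at x = 1:
x = 1: LHS = (-1² + 2·1 + 1) mod 2 = 2 mod 2 = 0; 0 ≠ 0 — FAILS

Because a single integer refutes it, the statement is false.

Answer: False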